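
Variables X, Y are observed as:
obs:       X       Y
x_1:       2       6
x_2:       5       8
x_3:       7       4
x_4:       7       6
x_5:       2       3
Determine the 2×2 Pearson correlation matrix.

Step 1 — column means:
  mean(X) = (2 + 5 + 7 + 7 + 2) / 5 = 23/5 = 4.6
  mean(Y) = (6 + 8 + 4 + 6 + 3) / 5 = 27/5 = 5.4

Step 2 — sample variances and covariances s[i,j] = (1/(n-1)) · Σ_k (x_{k,i} - mean_i) · (x_{k,j} - mean_j), with n-1 = 4:
  s[X,X] = ((-2.6)·(-2.6) + (0.4)·(0.4) + (2.4)·(2.4) + (2.4)·(2.4) + (-2.6)·(-2.6)) / 4 = 25.2/4 = 6.3
  s[X,Y] = ((-2.6)·(0.6) + (0.4)·(2.6) + (2.4)·(-1.4) + (2.4)·(0.6) + (-2.6)·(-2.4)) / 4 = 3.8/4 = 0.95
  s[Y,Y] = ((0.6)·(0.6) + (2.6)·(2.6) + (-1.4)·(-1.4) + (0.6)·(0.6) + (-2.4)·(-2.4)) / 4 = 15.2/4 = 3.8
  Sample standard deviations s_i = √(s[i,i]):
  s(X) = √(6.3) = 2.51
  s(Y) = √(3.8) = 1.9494

Step 3 — r_{ij} = s_{ij} / (s_i · s_j):
  r[X,X] = 1 (diagonal).
  r[X,Y] = 0.95 / (2.51 · 1.9494) = 0.95 / 4.8929 = 0.1942
  r[Y,Y] = 1 (diagonal).

R is symmetric with unit diagonal. Assembling:

R = [[1, 0.1942],
 [0.1942, 1]]


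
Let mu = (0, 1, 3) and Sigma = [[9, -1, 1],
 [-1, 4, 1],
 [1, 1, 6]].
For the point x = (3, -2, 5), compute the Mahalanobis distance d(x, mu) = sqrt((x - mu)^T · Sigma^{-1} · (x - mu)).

Step 1 — centre the observation: (x - mu) = (3, -3, 2).

Step 2 — invert Sigma (cofactor / det for 3×3, or solve directly):
  Sigma^{-1} = [[0.1179, 0.0359, -0.0256],
 [0.0359, 0.2718, -0.0513],
 [-0.0256, -0.0513, 0.1795]].

Step 3 — form the quadratic (x - mu)^T · Sigma^{-1} · (x - mu):
  Sigma^{-1} · (x - mu) = (0.1949, -0.8103, 0.4359).
  (x - mu)^T · [Sigma^{-1} · (x - mu)] = (3)·(0.1949) + (-3)·(-0.8103) + (2)·(0.4359) = 3.8872.

Step 4 — take square root: d = √(3.8872) ≈ 1.9716.

d(x, mu) = √(3.8872) ≈ 1.9716


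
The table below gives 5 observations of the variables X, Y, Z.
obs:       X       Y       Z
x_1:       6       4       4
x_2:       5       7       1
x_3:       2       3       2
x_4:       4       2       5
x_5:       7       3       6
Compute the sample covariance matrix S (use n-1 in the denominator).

Step 1 — column means:
  mean(X) = (6 + 5 + 2 + 4 + 7) / 5 = 24/5 = 4.8
  mean(Y) = (4 + 7 + 3 + 2 + 3) / 5 = 19/5 = 3.8
  mean(Z) = (4 + 1 + 2 + 5 + 6) / 5 = 18/5 = 3.6

Step 2 — sample covariance S[i,j] = (1/(n-1)) · Σ_k (x_{k,i} - mean_i) · (x_{k,j} - mean_j), with n-1 = 4.
  S[X,X] = ((1.2)·(1.2) + (0.2)·(0.2) + (-2.8)·(-2.8) + (-0.8)·(-0.8) + (2.2)·(2.2)) / 4 = 14.8/4 = 3.7
  S[X,Y] = ((1.2)·(0.2) + (0.2)·(3.2) + (-2.8)·(-0.8) + (-0.8)·(-1.8) + (2.2)·(-0.8)) / 4 = 2.8/4 = 0.7
  S[X,Z] = ((1.2)·(0.4) + (0.2)·(-2.6) + (-2.8)·(-1.6) + (-0.8)·(1.4) + (2.2)·(2.4)) / 4 = 8.6/4 = 2.15
  S[Y,Y] = ((0.2)·(0.2) + (3.2)·(3.2) + (-0.8)·(-0.8) + (-1.8)·(-1.8) + (-0.8)·(-0.8)) / 4 = 14.8/4 = 3.7
  S[Y,Z] = ((0.2)·(0.4) + (3.2)·(-2.6) + (-0.8)·(-1.6) + (-1.8)·(1.4) + (-0.8)·(2.4)) / 4 = -11.4/4 = -2.85
  S[Z,Z] = ((0.4)·(0.4) + (-2.6)·(-2.6) + (-1.6)·(-1.6) + (1.4)·(1.4) + (2.4)·(2.4)) / 4 = 17.2/4 = 4.3

S is symmetric (S[j,i] = S[i,j]). Assembling:

S = [[3.7, 0.7, 2.15],
 [0.7, 3.7, -2.85],
 [2.15, -2.85, 4.3]]


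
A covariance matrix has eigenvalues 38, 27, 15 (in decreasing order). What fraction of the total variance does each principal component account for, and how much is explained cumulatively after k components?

Step 1 — total variance = trace(Sigma) = Σ λ_i = 38 + 27 + 15 = 80.

Step 2 — fraction explained by component i = λ_i / Σ λ:
  PC1: 38/80 = 0.475
  PC2: 27/80 = 0.3375
  PC3: 15/80 = 0.1875

Step 3 — cumulative fraction after k components = (λ_1 + ... + λ_k) / Σ λ:
  k = 1: 38/80 = 0.475
  k = 2: (38 + 27)/80 = 65/80 = 0.8125
  k = 3: (38 + 27 + 15)/80 = 80/80 = 1

Summary (fraction, with percent):

explained: PC1 0.475 (47.5%), PC2 0.3375 (33.75%), PC3 0.1875 (18.75%);  cumulative: 0.475, 0.8125, 1


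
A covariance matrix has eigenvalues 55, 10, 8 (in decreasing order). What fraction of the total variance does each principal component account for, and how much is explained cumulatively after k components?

Step 1 — total variance = trace(Sigma) = Σ λ_i = 55 + 10 + 8 = 73.

Step 2 — fraction explained by component i = λ_i / Σ λ:
  PC1: 55/73 = 0.7534
  PC2: 10/73 = 0.137
  PC3: 8/73 = 0.1096

Step 3 — cumulative fraction after k components = (λ_1 + ... + λ_k) / Σ λ:
  k = 1: 55/73 = 0.7534
  k = 2: (55 + 10)/73 = 65/73 = 0.8904
  k = 3: (55 + 10 + 8)/73 = 73/73 = 1

Summary (fraction, with percent):

explained: PC1 0.7534 (75.34%), PC2 0.137 (13.7%), PC3 0.1096 (10.96%);  cumulative: 0.7534, 0.8904, 1


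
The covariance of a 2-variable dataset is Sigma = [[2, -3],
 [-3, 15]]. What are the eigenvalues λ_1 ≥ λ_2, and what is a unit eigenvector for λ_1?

Step 1 — characteristic polynomial of 2×2 Sigma:
  det(Sigma - λI) = λ² - trace · λ + det = 0.
  trace = 2 + 15 = 17, det = 2·15 - (-3)² = 21.
Step 2 — discriminant:
  Δ = trace² - 4·det = 289 - 84 = 205.
Step 3 — eigenvalues:
  λ = (trace ± √Δ)/2 = (17 ± 14.3178)/2,
  λ_1 = 15.6589,  λ_2 = 1.3411.

Step 4 — unit eigenvector for λ_1: solve (Sigma - λ_1 I)v = 0. First row:
  (2 - 15.6589)·v_x + (-3)·v_y = 0, i.e. (-13.6589)·v_x + (-3)·v_y = 0,
  so v ∝ (b, λ_1 - a) = (-3, 13.6589); multiply by -1 so the first entry is positive: u = (3, -13.6589).
  ||u|| = √((3)² + (-13.6589)²) = √(195.5658) ≈ 13.9845,
  v_1 = u/||u|| ≈ (0.2145, -0.9767) (||v_1|| = 1).

λ_1 = 15.6589,  λ_2 = 1.3411;  v_1 ≈ (0.2145, -0.9767)


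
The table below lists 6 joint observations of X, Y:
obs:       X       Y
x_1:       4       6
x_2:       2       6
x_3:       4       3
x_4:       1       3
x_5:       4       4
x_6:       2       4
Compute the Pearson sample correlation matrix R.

Step 1 — column means:
  mean(X) = (4 + 2 + 4 + 1 + 4 + 2) / 6 = 17/6 = 2.8333
  mean(Y) = (6 + 6 + 3 + 3 + 4 + 4) / 6 = 26/6 = 4.3333

Step 2 — sample variances and covariances s[i,j] = (1/(n-1)) · Σ_k (x_{k,i} - mean_i) · (x_{k,j} - mean_j), with n-1 = 5:
  s[X,X] = ((1.1667)·(1.1667) + (-0.8333)·(-0.8333) + (1.1667)·(1.1667) + (-1.8333)·(-1.8333) + (1.1667)·(1.1667) + (-0.8333)·(-0.8333)) / 5 = 8.8333/5 = 1.7667
  s[X,Y] = ((1.1667)·(1.6667) + (-0.8333)·(1.6667) + (1.1667)·(-1.3333) + (-1.8333)·(-1.3333) + (1.1667)·(-0.3333) + (-0.8333)·(-0.3333)) / 5 = 1.3333/5 = 0.2667
  s[Y,Y] = ((1.6667)·(1.6667) + (1.6667)·(1.6667) + (-1.3333)·(-1.3333) + (-1.3333)·(-1.3333) + (-0.3333)·(-0.3333) + (-0.3333)·(-0.3333)) / 5 = 9.3333/5 = 1.8667
  Sample standard deviations s_i = √(s[i,i]):
  s(X) = √(1.7667) = 1.3292
  s(Y) = √(1.8667) = 1.3663

Step 3 — r_{ij} = s_{ij} / (s_i · s_j):
  r[X,X] = 1 (diagonal).
  r[X,Y] = 0.2667 / (1.3292 · 1.3663) = 0.2667 / 1.816 = 0.1468
  r[Y,Y] = 1 (diagonal).

R is symmetric with unit diagonal. Assembling:

R = [[1, 0.1468],
 [0.1468, 1]]


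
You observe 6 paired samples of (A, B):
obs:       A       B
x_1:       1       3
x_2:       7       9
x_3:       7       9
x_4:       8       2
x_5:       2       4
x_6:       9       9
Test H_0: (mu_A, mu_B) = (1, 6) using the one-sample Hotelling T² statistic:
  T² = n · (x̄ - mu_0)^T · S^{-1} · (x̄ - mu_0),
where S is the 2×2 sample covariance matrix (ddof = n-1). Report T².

Step 1 — sample mean vector:
  mean(A) = (1 + 7 + 7 + 8 + 2 + 9) / 6 = 34/6 = 5.6667
  mean(B) = (3 + 9 + 9 + 2 + 4 + 9) / 6 = 36/6 = 6
  x̄ = (5.6667, 6),  deviation x̄ - mu_0 = (5.6667, 6) - (1, 6) = (4.6667, 0).

Step 2 — sample covariance matrix, S[i,j] = (1/(n-1)) · Σ_k (x_{k,i} - mean_i) · (x_{k,j} - mean_j), divisor n-1 = 5:
  S[A,A] = ((-4.6667)·(-4.6667) + (1.3333)·(1.3333) + (1.3333)·(1.3333) + (2.3333)·(2.3333) + (-3.6667)·(-3.6667) + (3.3333)·(3.3333)) / 5 = 55.3333/5 = 11.0667
  S[A,B] = ((-4.6667)·(-3) + (1.3333)·(3) + (1.3333)·(3) + (2.3333)·(-4) + (-3.6667)·(-2) + (3.3333)·(3)) / 5 = 30/5 = 6
  S[B,B] = ((-3)·(-3) + (3)·(3) + (3)·(3) + (-4)·(-4) + (-2)·(-2) + (3)·(3)) / 5 = 56/5 = 11.2
  S = [[11.0667, 6],
 [6, 11.2]].

Step 3 — invert S. det(S) = 11.0667·11.2 - (6)² = 87.9467.
  S^{-1} = (1/det) · [[d, -b], [-b, a]] = [[0.1273, -0.0682],
 [-0.0682, 0.1258]].

Step 4 — quadratic form (x̄ - mu_0)^T · S^{-1} · (x̄ - mu_0):
  S^{-1} · (x̄ - mu_0) = (0.5943, -0.3184),
  (x̄ - mu_0)^T · [...] = (4.6667)·(0.5943) + (0)·(-0.3184) = 2.7734.

Step 5 — scale by n: T² = 6 · 2.7734 = 16.6404.

T² ≈ 16.6404


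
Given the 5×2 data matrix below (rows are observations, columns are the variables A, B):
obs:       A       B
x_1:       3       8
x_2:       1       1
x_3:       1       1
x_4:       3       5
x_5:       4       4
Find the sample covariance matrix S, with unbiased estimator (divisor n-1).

Step 1 — column means:
  mean(A) = (3 + 1 + 1 + 3 + 4) / 5 = 12/5 = 2.4
  mean(B) = (8 + 1 + 1 + 5 + 4) / 5 = 19/5 = 3.8

Step 2 — sample covariance S[i,j] = (1/(n-1)) · Σ_k (x_{k,i} - mean_i) · (x_{k,j} - mean_j), with n-1 = 4.
  S[A,A] = ((0.6)·(0.6) + (-1.4)·(-1.4) + (-1.4)·(-1.4) + (0.6)·(0.6) + (1.6)·(1.6)) / 4 = 7.2/4 = 1.8
  S[A,B] = ((0.6)·(4.2) + (-1.4)·(-2.8) + (-1.4)·(-2.8) + (0.6)·(1.2) + (1.6)·(0.2)) / 4 = 11.4/4 = 2.85
  S[B,B] = ((4.2)·(4.2) + (-2.8)·(-2.8) + (-2.8)·(-2.8) + (1.2)·(1.2) + (0.2)·(0.2)) / 4 = 34.8/4 = 8.7

S is symmetric (S[j,i] = S[i,j]). Assembling:

S = [[1.8, 2.85],
 [2.85, 8.7]]


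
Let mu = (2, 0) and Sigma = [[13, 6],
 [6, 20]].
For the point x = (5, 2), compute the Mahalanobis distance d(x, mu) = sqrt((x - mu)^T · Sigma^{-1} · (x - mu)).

Step 1 — centre the observation: (x - mu) = (3, 2).

Step 2 — invert Sigma. det(Sigma) = 13·20 - (6)² = 224.
  Sigma^{-1} = (1/det) · [[d, -b], [-b, a]] = [[0.0893, -0.0268],
 [-0.0268, 0.058]].

Step 3 — form the quadratic (x - mu)^T · Sigma^{-1} · (x - mu):
  Sigma^{-1} · (x - mu) = (0.2143, 0.0357).
  (x - mu)^T · [Sigma^{-1} · (x - mu)] = (3)·(0.2143) + (2)·(0.0357) = 0.7143.

Step 4 — take square root: d = √(0.7143) ≈ 0.8452.

d(x, mu) = √(0.7143) ≈ 0.8452


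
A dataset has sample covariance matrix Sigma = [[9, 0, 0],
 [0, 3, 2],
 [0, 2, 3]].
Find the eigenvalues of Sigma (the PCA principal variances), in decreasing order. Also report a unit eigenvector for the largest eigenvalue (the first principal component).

Step 1 — characteristic polynomial p(λ) = det(λI - Sigma) = λ³ - tr·λ² + c_1·λ - det, where tr = trace, c_1 = sum of the principal 2×2 minors, det = det(Sigma):
  tr = 9 + 3 + 3 = 15,
  c_1 = (9·3 - (0)²) + (9·3 - (0)²) + (3·3 - (2)²) = 27 + 27 + 5 = 59,
  det = 9·(3·3 - (2)²) - (0)·((0)·3 - (2)·(0)) + (0)·((0)·(2) - 3·(0)) = 9·(5) - (0)·(0) + (0)·(0) = 45.
  So p(λ) = λ³ - 15λ² + 59λ - 45.
Step 2 — look for an integer root (rational root theorem: any rational root is an integer divisor of 45). Testing λ = 1:
  p(1) = 1 - 15 + 59 - 45 = 0  ✓
  Dividing out (λ - 1): p(λ) = (λ - 1)(λ² - 14λ + 45).
Step 3 — remaining eigenvalues from the quadratic λ² - 14λ + 45 = 0:
  Δ = 14² - 4·45 = 196 - 180 = 16,  λ = (14 ± √16)/2 = (14 ± 4)/2 = 9 or 5.
  Sorted: λ_1 = 9,  λ_2 = 5,  λ_3 = 1  (check: sum = 15 = tr ✓).

Step 4 — unit eigenvector for λ_1 = 9: v spans the null space of (Sigma - λ_1 I), whose rows are
  r_1 = (0, 0, 0),  r_2 = (0, -6, 2),  r_3 = (0, 2, -6).
  v is orthogonal to every row, so take v ∝ r_2 × r_3 = ((-6)·(-6) - (2)·(2), (2)·(0) - (0)·(-6), (0)·(2) - (-6)·(0)) = (32, 0, 0).
  Rescale (divide by 32): u = (1, 0, 0).
  ||u|| = √((1)² + (0)² + (0)²) = √(1) = 1,  v_1 = u/||u|| ≈ (1, 0, 0) (||v_1|| = 1).

λ_1 = 9,  λ_2 = 5,  λ_3 = 1;  v_1 ≈ (1, 0, 0)


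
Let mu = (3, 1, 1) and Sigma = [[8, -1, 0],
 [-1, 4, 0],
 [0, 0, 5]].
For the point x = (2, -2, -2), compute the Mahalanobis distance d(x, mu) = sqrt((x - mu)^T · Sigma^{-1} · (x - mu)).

Step 1 — centre the observation: (x - mu) = (-1, -3, -3).

Step 2 — invert Sigma (cofactor / det for 3×3, or solve directly):
  Sigma^{-1} = [[0.129, 0.0323, 0],
 [0.0323, 0.2581, 0],
 [0, 0, 0.2]].

Step 3 — form the quadratic (x - mu)^T · Sigma^{-1} · (x - mu):
  Sigma^{-1} · (x - mu) = (-0.2258, -0.8065, -0.6).
  (x - mu)^T · [Sigma^{-1} · (x - mu)] = (-1)·(-0.2258) + (-3)·(-0.8065) + (-3)·(-0.6) = 4.4452.

Step 4 — take square root: d = √(4.4452) ≈ 2.1084.

d(x, mu) = √(4.4452) ≈ 2.1084


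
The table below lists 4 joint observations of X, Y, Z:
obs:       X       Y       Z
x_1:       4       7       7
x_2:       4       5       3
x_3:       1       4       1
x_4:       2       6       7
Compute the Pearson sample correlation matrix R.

Step 1 — column means:
  mean(X) = (4 + 4 + 1 + 2) / 4 = 11/4 = 2.75
  mean(Y) = (7 + 5 + 4 + 6) / 4 = 22/4 = 5.5
  mean(Z) = (7 + 3 + 1 + 7) / 4 = 18/4 = 4.5

Step 2 — sample variances and covariances s[i,j] = (1/(n-1)) · Σ_k (x_{k,i} - mean_i) · (x_{k,j} - mean_j), with n-1 = 3:
  s[X,X] = ((1.25)·(1.25) + (1.25)·(1.25) + (-1.75)·(-1.75) + (-0.75)·(-0.75)) / 3 = 6.75/3 = 2.25
  s[X,Y] = ((1.25)·(1.5) + (1.25)·(-0.5) + (-1.75)·(-1.5) + (-0.75)·(0.5)) / 3 = 3.5/3 = 1.1667
  s[X,Z] = ((1.25)·(2.5) + (1.25)·(-1.5) + (-1.75)·(-3.5) + (-0.75)·(2.5)) / 3 = 5.5/3 = 1.8333
  s[Y,Y] = ((1.5)·(1.5) + (-0.5)·(-0.5) + (-1.5)·(-1.5) + (0.5)·(0.5)) / 3 = 5/3 = 1.6667
  s[Y,Z] = ((1.5)·(2.5) + (-0.5)·(-1.5) + (-1.5)·(-3.5) + (0.5)·(2.5)) / 3 = 11/3 = 3.6667
  s[Z,Z] = ((2.5)·(2.5) + (-1.5)·(-1.5) + (-3.5)·(-3.5) + (2.5)·(2.5)) / 3 = 27/3 = 9
  Sample standard deviations s_i = √(s[i,i]):
  s(X) = √(2.25) = 1.5
  s(Y) = √(1.6667) = 1.291
  s(Z) = √(9) = 3

Step 3 — r_{ij} = s_{ij} / (s_i · s_j):
  r[X,X] = 1 (diagonal).
  r[X,Y] = 1.1667 / (1.5 · 1.291) = 1.1667 / 1.9365 = 0.6025
  r[X,Z] = 1.8333 / (1.5 · 3) = 1.8333 / 4.5 = 0.4074
  r[Y,Y] = 1 (diagonal).
  r[Y,Z] = 3.6667 / (1.291 · 3) = 3.6667 / 3.873 = 0.9467
  r[Z,Z] = 1 (diagonal).

R is symmetric with unit diagonal. Assembling:

R = [[1, 0.6025, 0.4074],
 [0.6025, 1, 0.9467],
 [0.4074, 0.9467, 1]]


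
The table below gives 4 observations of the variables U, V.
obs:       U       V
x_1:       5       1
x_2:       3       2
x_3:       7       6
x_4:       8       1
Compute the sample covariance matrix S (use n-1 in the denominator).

Step 1 — column means:
  mean(U) = (5 + 3 + 7 + 8) / 4 = 23/4 = 5.75
  mean(V) = (1 + 2 + 6 + 1) / 4 = 10/4 = 2.5

Step 2 — sample covariance S[i,j] = (1/(n-1)) · Σ_k (x_{k,i} - mean_i) · (x_{k,j} - mean_j), with n-1 = 3.
  S[U,U] = ((-0.75)·(-0.75) + (-2.75)·(-2.75) + (1.25)·(1.25) + (2.25)·(2.25)) / 3 = 14.75/3 = 4.9167
  S[U,V] = ((-0.75)·(-1.5) + (-2.75)·(-0.5) + (1.25)·(3.5) + (2.25)·(-1.5)) / 3 = 3.5/3 = 1.1667
  S[V,V] = ((-1.5)·(-1.5) + (-0.5)·(-0.5) + (3.5)·(3.5) + (-1.5)·(-1.5)) / 3 = 17/3 = 5.6667

S is symmetric (S[j,i] = S[i,j]). Assembling:

S = [[4.9167, 1.1667],
 [1.1667, 5.6667]]


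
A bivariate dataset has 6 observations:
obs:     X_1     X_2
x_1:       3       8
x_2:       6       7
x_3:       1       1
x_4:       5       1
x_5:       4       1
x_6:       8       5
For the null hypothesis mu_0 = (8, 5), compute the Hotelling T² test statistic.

Step 1 — sample mean vector:
  mean(X_1) = (3 + 6 + 1 + 5 + 4 + 8) / 6 = 27/6 = 4.5
  mean(X_2) = (8 + 7 + 1 + 1 + 1 + 5) / 6 = 23/6 = 3.8333
  x̄ = (4.5, 3.8333),  deviation x̄ - mu_0 = (4.5, 3.8333) - (8, 5) = (-3.5, -1.1667).

Step 2 — sample covariance matrix, S[i,j] = (1/(n-1)) · Σ_k (x_{k,i} - mean_i) · (x_{k,j} - mean_j), divisor n-1 = 5:
  S[X_1,X_1] = ((-1.5)·(-1.5) + (1.5)·(1.5) + (-3.5)·(-3.5) + (0.5)·(0.5) + (-0.5)·(-0.5) + (3.5)·(3.5)) / 5 = 29.5/5 = 5.9
  S[X_1,X_2] = ((-1.5)·(4.1667) + (1.5)·(3.1667) + (-3.5)·(-2.8333) + (0.5)·(-2.8333) + (-0.5)·(-2.8333) + (3.5)·(1.1667)) / 5 = 12.5/5 = 2.5
  S[X_2,X_2] = ((4.1667)·(4.1667) + (3.1667)·(3.1667) + (-2.8333)·(-2.8333) + (-2.8333)·(-2.8333) + (-2.8333)·(-2.8333) + (1.1667)·(1.1667)) / 5 = 52.8333/5 = 10.5667
  S = [[5.9, 2.5],
 [2.5, 10.5667]].

Step 3 — invert S. det(S) = 5.9·10.5667 - (2.5)² = 56.0933.
  S^{-1} = (1/det) · [[d, -b], [-b, a]] = [[0.1884, -0.0446],
 [-0.0446, 0.1052]].

Step 4 — quadratic form (x̄ - mu_0)^T · S^{-1} · (x̄ - mu_0):
  S^{-1} · (x̄ - mu_0) = (-0.6073, 0.0333),
  (x̄ - mu_0)^T · [...] = (-3.5)·(-0.6073) + (-1.1667)·(0.0333) = 2.0868.

Step 5 — scale by n: T² = 6 · 2.0868 = 12.5208.

T² ≈ 12.5208


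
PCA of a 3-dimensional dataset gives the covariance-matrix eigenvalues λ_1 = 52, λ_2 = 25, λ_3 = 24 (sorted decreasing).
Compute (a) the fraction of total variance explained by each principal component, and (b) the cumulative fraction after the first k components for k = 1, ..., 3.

Step 1 — total variance = trace(Sigma) = Σ λ_i = 52 + 25 + 24 = 101.

Step 2 — fraction explained by component i = λ_i / Σ λ:
  PC1: 52/101 = 0.5149
  PC2: 25/101 = 0.2475
  PC3: 24/101 = 0.2376

Step 3 — cumulative fraction after k components = (λ_1 + ... + λ_k) / Σ λ:
  k = 1: 52/101 = 0.5149
  k = 2: (52 + 25)/101 = 77/101 = 0.7624
  k = 3: (52 + 25 + 24)/101 = 101/101 = 1

Summary (fraction, with percent):

explained: PC1 0.5149 (51.49%), PC2 0.2475 (24.75%), PC3 0.2376 (23.76%);  cumulative: 0.5149, 0.7624, 1


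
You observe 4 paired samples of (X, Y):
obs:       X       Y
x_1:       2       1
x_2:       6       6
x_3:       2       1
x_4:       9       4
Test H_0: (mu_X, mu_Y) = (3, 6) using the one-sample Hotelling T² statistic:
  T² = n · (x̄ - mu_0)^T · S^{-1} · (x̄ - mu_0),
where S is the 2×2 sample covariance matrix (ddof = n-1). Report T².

Step 1 — sample mean vector:
  mean(X) = (2 + 6 + 2 + 9) / 4 = 19/4 = 4.75
  mean(Y) = (1 + 6 + 1 + 4) / 4 = 12/4 = 3
  x̄ = (4.75, 3),  deviation x̄ - mu_0 = (4.75, 3) - (3, 6) = (1.75, -3).

Step 2 — sample covariance matrix, S[i,j] = (1/(n-1)) · Σ_k (x_{k,i} - mean_i) · (x_{k,j} - mean_j), divisor n-1 = 3:
  S[X,X] = ((-2.75)·(-2.75) + (1.25)·(1.25) + (-2.75)·(-2.75) + (4.25)·(4.25)) / 3 = 34.75/3 = 11.5833
  S[X,Y] = ((-2.75)·(-2) + (1.25)·(3) + (-2.75)·(-2) + (4.25)·(1)) / 3 = 19/3 = 6.3333
  S[Y,Y] = ((-2)·(-2) + (3)·(3) + (-2)·(-2) + (1)·(1)) / 3 = 18/3 = 6
  S = [[11.5833, 6.3333],
 [6.3333, 6]].

Step 3 — invert S. det(S) = 11.5833·6 - (6.3333)² = 29.3889.
  S^{-1} = (1/det) · [[d, -b], [-b, a]] = [[0.2042, -0.2155],
 [-0.2155, 0.3941]].

Step 4 — quadratic form (x̄ - mu_0)^T · S^{-1} · (x̄ - mu_0):
  S^{-1} · (x̄ - mu_0) = (1.0038, -1.5595),
  (x̄ - mu_0)^T · [...] = (1.75)·(1.0038) + (-3)·(-1.5595) = 6.4353.

Step 5 — scale by n: T² = 4 · 6.4353 = 25.741.

T² ≈ 25.741


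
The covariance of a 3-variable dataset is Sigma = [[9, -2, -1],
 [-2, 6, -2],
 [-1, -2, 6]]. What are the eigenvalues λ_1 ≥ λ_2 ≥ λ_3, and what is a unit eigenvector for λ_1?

Step 1 — characteristic polynomial p(λ) = det(λI - Sigma) = λ³ - tr·λ² + c_1·λ - det, where tr = trace, c_1 = sum of the principal 2×2 minors, det = det(Sigma):
  tr = 9 + 6 + 6 = 21,
  c_1 = (9·6 - (-2)²) + (9·6 - (-1)²) + (6·6 - (-2)²) = 50 + 53 + 32 = 135,
  det = 9·(6·6 - (-2)²) - (-2)·((-2)·6 - (-2)·(-1)) + (-1)·((-2)·(-2) - 6·(-1)) = 9·(32) - (-2)·(-14) + (-1)·(10) = 250.
  So p(λ) = λ³ - 21λ² + 135λ - 250.
Step 2 — look for an integer root (rational root theorem: any rational root is an integer divisor of 250). Testing λ = 10:
  p(10) = 1000 - 2100 + 1350 - 250 = 0  ✓
  Dividing out (λ - 10): p(λ) = (λ - 10)(λ² - 11λ + 25).
Step 3 — remaining eigenvalues from the quadratic λ² - 11λ + 25 = 0:
  Δ = 11² - 4·25 = 121 - 100 = 21,  λ = (11 ± √21)/2 = (11 ± 4.5826)/2 ≈ 7.7913 or 3.2087.
  Sorted: λ_1 = 10,  λ_2 = 7.7913,  λ_3 = 3.2087  (check: sum = 21 = tr ✓).

Step 4 — unit eigenvector for λ_1 = 10: v spans the null space of (Sigma - λ_1 I), whose rows are
  r_1 = (-1, -2, -1),  r_2 = (-2, -4, -2),  r_3 = (-1, -2, -4).
  v is orthogonal to every row, so take v ∝ r_1 × r_3 = ((-2)·(-4) - (-1)·(-2), (-1)·(-1) - (-1)·(-4), (-1)·(-2) - (-2)·(-1)) = (6, -3, 0).
  Rescale (divide by 3): u = (2, -1, 0).
  ||u|| = √((2)² + (-1)² + (0)²) = √(5) ≈ 2.2361,  v_1 = u/||u|| ≈ (0.8944, -0.4472, 0) (||v_1|| = 1).

λ_1 = 10,  λ_2 = 7.7913,  λ_3 = 3.2087;  v_1 ≈ (0.8944, -0.4472, 0)


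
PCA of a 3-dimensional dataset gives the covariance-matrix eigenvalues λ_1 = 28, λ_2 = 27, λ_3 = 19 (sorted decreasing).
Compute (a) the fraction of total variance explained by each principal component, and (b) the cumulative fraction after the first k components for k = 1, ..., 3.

Step 1 — total variance = trace(Sigma) = Σ λ_i = 28 + 27 + 19 = 74.

Step 2 — fraction explained by component i = λ_i / Σ λ:
  PC1: 28/74 = 0.3784
  PC2: 27/74 = 0.3649
  PC3: 19/74 = 0.2568

Step 3 — cumulative fraction after k components = (λ_1 + ... + λ_k) / Σ λ:
  k = 1: 28/74 = 0.3784
  k = 2: (28 + 27)/74 = 55/74 = 0.7432
  k = 3: (28 + 27 + 19)/74 = 74/74 = 1

Summary (fraction, with percent):

explained: PC1 0.3784 (37.84%), PC2 0.3649 (36.49%), PC3 0.2568 (25.68%);  cumulative: 0.3784, 0.7432, 1


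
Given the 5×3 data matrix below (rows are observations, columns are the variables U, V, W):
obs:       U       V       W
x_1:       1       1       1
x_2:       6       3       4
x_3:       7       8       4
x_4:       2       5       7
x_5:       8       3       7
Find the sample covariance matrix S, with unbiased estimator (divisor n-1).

Step 1 — column means:
  mean(U) = (1 + 6 + 7 + 2 + 8) / 5 = 24/5 = 4.8
  mean(V) = (1 + 3 + 8 + 5 + 3) / 5 = 20/5 = 4
  mean(W) = (1 + 4 + 4 + 7 + 7) / 5 = 23/5 = 4.6

Step 2 — sample covariance S[i,j] = (1/(n-1)) · Σ_k (x_{k,i} - mean_i) · (x_{k,j} - mean_j), with n-1 = 4.
  S[U,U] = ((-3.8)·(-3.8) + (1.2)·(1.2) + (2.2)·(2.2) + (-2.8)·(-2.8) + (3.2)·(3.2)) / 4 = 38.8/4 = 9.7
  S[U,V] = ((-3.8)·(-3) + (1.2)·(-1) + (2.2)·(4) + (-2.8)·(1) + (3.2)·(-1)) / 4 = 13/4 = 3.25
  S[U,W] = ((-3.8)·(-3.6) + (1.2)·(-0.6) + (2.2)·(-0.6) + (-2.8)·(2.4) + (3.2)·(2.4)) / 4 = 12.6/4 = 3.15
  S[V,V] = ((-3)·(-3) + (-1)·(-1) + (4)·(4) + (1)·(1) + (-1)·(-1)) / 4 = 28/4 = 7
  S[V,W] = ((-3)·(-3.6) + (-1)·(-0.6) + (4)·(-0.6) + (1)·(2.4) + (-1)·(2.4)) / 4 = 9/4 = 2.25
  S[W,W] = ((-3.6)·(-3.6) + (-0.6)·(-0.6) + (-0.6)·(-0.6) + (2.4)·(2.4) + (2.4)·(2.4)) / 4 = 25.2/4 = 6.3

S is symmetric (S[j,i] = S[i,j]). Assembling:

S = [[9.7, 3.25, 3.15],
 [3.25, 7, 2.25],
 [3.15, 2.25, 6.3]]


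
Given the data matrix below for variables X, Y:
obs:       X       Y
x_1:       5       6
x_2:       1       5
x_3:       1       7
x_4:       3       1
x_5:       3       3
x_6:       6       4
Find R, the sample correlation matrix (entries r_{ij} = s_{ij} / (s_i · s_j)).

Step 1 — column means:
  mean(X) = (5 + 1 + 1 + 3 + 3 + 6) / 6 = 19/6 = 3.1667
  mean(Y) = (6 + 5 + 7 + 1 + 3 + 4) / 6 = 26/6 = 4.3333

Step 2 — sample variances and covariances s[i,j] = (1/(n-1)) · Σ_k (x_{k,i} - mean_i) · (x_{k,j} - mean_j), with n-1 = 5:
  s[X,X] = ((1.8333)·(1.8333) + (-2.1667)·(-2.1667) + (-2.1667)·(-2.1667) + (-0.1667)·(-0.1667) + (-0.1667)·(-0.1667) + (2.8333)·(2.8333)) / 5 = 20.8333/5 = 4.1667
  s[X,Y] = ((1.8333)·(1.6667) + (-2.1667)·(0.6667) + (-2.1667)·(2.6667) + (-0.1667)·(-3.3333) + (-0.1667)·(-1.3333) + (2.8333)·(-0.3333)) / 5 = -4.3333/5 = -0.8667
  s[Y,Y] = ((1.6667)·(1.6667) + (0.6667)·(0.6667) + (2.6667)·(2.6667) + (-3.3333)·(-3.3333) + (-1.3333)·(-1.3333) + (-0.3333)·(-0.3333)) / 5 = 23.3333/5 = 4.6667
  Sample standard deviations s_i = √(s[i,i]):
  s(X) = √(4.1667) = 2.0412
  s(Y) = √(4.6667) = 2.1602

Step 3 — r_{ij} = s_{ij} / (s_i · s_j):
  r[X,X] = 1 (diagonal).
  r[X,Y] = -0.8667 / (2.0412 · 2.1602) = -0.8667 / 4.4096 = -0.1965
  r[Y,Y] = 1 (diagonal).

R is symmetric with unit diagonal. Assembling:

R = [[1, -0.1965],
 [-0.1965, 1]]


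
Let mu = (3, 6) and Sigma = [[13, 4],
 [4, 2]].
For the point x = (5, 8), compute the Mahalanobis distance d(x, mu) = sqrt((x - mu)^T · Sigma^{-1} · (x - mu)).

Step 1 — centre the observation: (x - mu) = (2, 2).

Step 2 — invert Sigma. det(Sigma) = 13·2 - (4)² = 10.
  Sigma^{-1} = (1/det) · [[d, -b], [-b, a]] = [[0.2, -0.4],
 [-0.4, 1.3]].

Step 3 — form the quadratic (x - mu)^T · Sigma^{-1} · (x - mu):
  Sigma^{-1} · (x - mu) = (-0.4, 1.8).
  (x - mu)^T · [Sigma^{-1} · (x - mu)] = (2)·(-0.4) + (2)·(1.8) = 2.8.

Step 4 — take square root: d = √(2.8) ≈ 1.6733.

d(x, mu) = √(2.8) ≈ 1.6733


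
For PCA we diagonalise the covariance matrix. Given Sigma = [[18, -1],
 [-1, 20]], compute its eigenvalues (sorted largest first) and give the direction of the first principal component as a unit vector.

Step 1 — characteristic polynomial of 2×2 Sigma:
  det(Sigma - λI) = λ² - trace · λ + det = 0.
  trace = 18 + 20 = 38, det = 18·20 - (-1)² = 359.
Step 2 — discriminant:
  Δ = trace² - 4·det = 1444 - 1436 = 8.
Step 3 — eigenvalues:
  λ = (trace ± √Δ)/2 = (38 ± 2.8284)/2,
  λ_1 = 20.4142,  λ_2 = 17.5858.

Step 4 — unit eigenvector for λ_1: solve (Sigma - λ_1 I)v = 0. First row:
  (18 - 20.4142)·v_x + (-1)·v_y = 0, i.e. (-2.4142)·v_x + (-1)·v_y = 0,
  so v ∝ (b, λ_1 - a) = (-1, 2.4142); multiply by -1 so the first entry is positive: u = (1, -2.4142).
  ||u|| = √((1)² + (-2.4142)²) = √(6.8284) ≈ 2.6131,
  v_1 = u/||u|| ≈ (0.3827, -0.9239) (||v_1|| = 1).

λ_1 = 20.4142,  λ_2 = 17.5858;  v_1 ≈ (0.3827, -0.9239)


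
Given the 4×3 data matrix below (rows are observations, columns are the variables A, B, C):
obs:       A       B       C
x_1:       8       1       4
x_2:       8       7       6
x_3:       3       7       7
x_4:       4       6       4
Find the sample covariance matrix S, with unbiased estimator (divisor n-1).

Step 1 — column means:
  mean(A) = (8 + 8 + 3 + 4) / 4 = 23/4 = 5.75
  mean(B) = (1 + 7 + 7 + 6) / 4 = 21/4 = 5.25
  mean(C) = (4 + 6 + 7 + 4) / 4 = 21/4 = 5.25

Step 2 — sample covariance S[i,j] = (1/(n-1)) · Σ_k (x_{k,i} - mean_i) · (x_{k,j} - mean_j), with n-1 = 3.
  S[A,A] = ((2.25)·(2.25) + (2.25)·(2.25) + (-2.75)·(-2.75) + (-1.75)·(-1.75)) / 3 = 20.75/3 = 6.9167
  S[A,B] = ((2.25)·(-4.25) + (2.25)·(1.75) + (-2.75)·(1.75) + (-1.75)·(0.75)) / 3 = -11.75/3 = -3.9167
  S[A,C] = ((2.25)·(-1.25) + (2.25)·(0.75) + (-2.75)·(1.75) + (-1.75)·(-1.25)) / 3 = -3.75/3 = -1.25
  S[B,B] = ((-4.25)·(-4.25) + (1.75)·(1.75) + (1.75)·(1.75) + (0.75)·(0.75)) / 3 = 24.75/3 = 8.25
  S[B,C] = ((-4.25)·(-1.25) + (1.75)·(0.75) + (1.75)·(1.75) + (0.75)·(-1.25)) / 3 = 8.75/3 = 2.9167
  S[C,C] = ((-1.25)·(-1.25) + (0.75)·(0.75) + (1.75)·(1.75) + (-1.25)·(-1.25)) / 3 = 6.75/3 = 2.25

S is symmetric (S[j,i] = S[i,j]). Assembling:

S = [[6.9167, -3.9167, -1.25],
 [-3.9167, 8.25, 2.9167],
 [-1.25, 2.9167, 2.25]]


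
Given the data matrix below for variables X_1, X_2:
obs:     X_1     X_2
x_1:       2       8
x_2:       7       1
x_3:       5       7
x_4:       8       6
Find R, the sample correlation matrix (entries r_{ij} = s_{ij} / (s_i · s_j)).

Step 1 — column means:
  mean(X_1) = (2 + 7 + 5 + 8) / 4 = 22/4 = 5.5
  mean(X_2) = (8 + 1 + 7 + 6) / 4 = 22/4 = 5.5

Step 2 — sample variances and covariances s[i,j] = (1/(n-1)) · Σ_k (x_{k,i} - mean_i) · (x_{k,j} - mean_j), with n-1 = 3:
  s[X_1,X_1] = ((-3.5)·(-3.5) + (1.5)·(1.5) + (-0.5)·(-0.5) + (2.5)·(2.5)) / 3 = 21/3 = 7
  s[X_1,X_2] = ((-3.5)·(2.5) + (1.5)·(-4.5) + (-0.5)·(1.5) + (2.5)·(0.5)) / 3 = -15/3 = -5
  s[X_2,X_2] = ((2.5)·(2.5) + (-4.5)·(-4.5) + (1.5)·(1.5) + (0.5)·(0.5)) / 3 = 29/3 = 9.6667
  Sample standard deviations s_i = √(s[i,i]):
  s(X_1) = √(7) = 2.6458
  s(X_2) = √(9.6667) = 3.1091

Step 3 — r_{ij} = s_{ij} / (s_i · s_j):
  r[X_1,X_1] = 1 (diagonal).
  r[X_1,X_2] = -5 / (2.6458 · 3.1091) = -5 / 8.226 = -0.6078
  r[X_2,X_2] = 1 (diagonal).

R is symmetric with unit diagonal. Assembling:

R = [[1, -0.6078],
 [-0.6078, 1]]


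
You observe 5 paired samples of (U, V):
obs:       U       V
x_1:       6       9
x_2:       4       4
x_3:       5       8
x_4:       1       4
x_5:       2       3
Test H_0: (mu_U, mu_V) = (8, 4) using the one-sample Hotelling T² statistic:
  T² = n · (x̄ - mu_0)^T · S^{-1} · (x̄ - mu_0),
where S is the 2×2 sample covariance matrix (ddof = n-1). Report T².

Step 1 — sample mean vector:
  mean(U) = (6 + 4 + 5 + 1 + 2) / 5 = 18/5 = 3.6
  mean(V) = (9 + 4 + 8 + 4 + 3) / 5 = 28/5 = 5.6
  x̄ = (3.6, 5.6),  deviation x̄ - mu_0 = (3.6, 5.6) - (8, 4) = (-4.4, 1.6).

Step 2 — sample covariance matrix, S[i,j] = (1/(n-1)) · Σ_k (x_{k,i} - mean_i) · (x_{k,j} - mean_j), divisor n-1 = 4:
  S[U,U] = ((2.4)·(2.4) + (0.4)·(0.4) + (1.4)·(1.4) + (-2.6)·(-2.6) + (-1.6)·(-1.6)) / 4 = 17.2/4 = 4.3
  S[U,V] = ((2.4)·(3.4) + (0.4)·(-1.6) + (1.4)·(2.4) + (-2.6)·(-1.6) + (-1.6)·(-2.6)) / 4 = 19.2/4 = 4.8
  S[V,V] = ((3.4)·(3.4) + (-1.6)·(-1.6) + (2.4)·(2.4) + (-1.6)·(-1.6) + (-2.6)·(-2.6)) / 4 = 29.2/4 = 7.3
  S = [[4.3, 4.8],
 [4.8, 7.3]].

Step 3 — invert S. det(S) = 4.3·7.3 - (4.8)² = 8.35.
  S^{-1} = (1/det) · [[d, -b], [-b, a]] = [[0.8743, -0.5749],
 [-0.5749, 0.515]].

Step 4 — quadratic form (x̄ - mu_0)^T · S^{-1} · (x̄ - mu_0):
  S^{-1} · (x̄ - mu_0) = (-4.7665, 3.3533),
  (x̄ - mu_0)^T · [...] = (-4.4)·(-4.7665) + (1.6)·(3.3533) = 26.3377.

Step 5 — scale by n: T² = 5 · 26.3377 = 131.6886.

T² ≈ 131.6886


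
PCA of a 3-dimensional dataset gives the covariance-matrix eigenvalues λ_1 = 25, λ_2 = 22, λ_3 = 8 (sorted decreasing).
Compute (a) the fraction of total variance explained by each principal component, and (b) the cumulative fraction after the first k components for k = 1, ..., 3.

Step 1 — total variance = trace(Sigma) = Σ λ_i = 25 + 22 + 8 = 55.

Step 2 — fraction explained by component i = λ_i / Σ λ:
  PC1: 25/55 = 0.4545
  PC2: 22/55 = 0.4
  PC3: 8/55 = 0.1455

Step 3 — cumulative fraction after k components = (λ_1 + ... + λ_k) / Σ λ:
  k = 1: 25/55 = 0.4545
  k = 2: (25 + 22)/55 = 47/55 = 0.8545
  k = 3: (25 + 22 + 8)/55 = 55/55 = 1

Summary (fraction, with percent):

explained: PC1 0.4545 (45.45%), PC2 0.4 (40%), PC3 0.1455 (14.55%);  cumulative: 0.4545, 0.8545, 1


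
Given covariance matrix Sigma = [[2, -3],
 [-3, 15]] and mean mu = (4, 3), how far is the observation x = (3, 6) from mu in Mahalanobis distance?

Step 1 — centre the observation: (x - mu) = (-1, 3).

Step 2 — invert Sigma. det(Sigma) = 2·15 - (-3)² = 21.
  Sigma^{-1} = (1/det) · [[d, -b], [-b, a]] = [[0.7143, 0.1429],
 [0.1429, 0.0952]].

Step 3 — form the quadratic (x - mu)^T · Sigma^{-1} · (x - mu):
  Sigma^{-1} · (x - mu) = (-0.2857, 0.1429).
  (x - mu)^T · [Sigma^{-1} · (x - mu)] = (-1)·(-0.2857) + (3)·(0.1429) = 0.7143.

Step 4 — take square root: d = √(0.7143) ≈ 0.8452.

d(x, mu) = √(0.7143) ≈ 0.8452


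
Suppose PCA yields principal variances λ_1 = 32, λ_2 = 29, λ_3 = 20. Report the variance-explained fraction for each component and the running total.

Step 1 — total variance = trace(Sigma) = Σ λ_i = 32 + 29 + 20 = 81.

Step 2 — fraction explained by component i = λ_i / Σ λ:
  PC1: 32/81 = 0.3951
  PC2: 29/81 = 0.358
  PC3: 20/81 = 0.2469

Step 3 — cumulative fraction after k components = (λ_1 + ... + λ_k) / Σ λ:
  k = 1: 32/81 = 0.3951
  k = 2: (32 + 29)/81 = 61/81 = 0.7531
  k = 3: (32 + 29 + 20)/81 = 81/81 = 1

Summary (fraction, with percent):

explained: PC1 0.3951 (39.51%), PC2 0.358 (35.8%), PC3 0.2469 (24.69%);  cumulative: 0.3951, 0.7531, 1


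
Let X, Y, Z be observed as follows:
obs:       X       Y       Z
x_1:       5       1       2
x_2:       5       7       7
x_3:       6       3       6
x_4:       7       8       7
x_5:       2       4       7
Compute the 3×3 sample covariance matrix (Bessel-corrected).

Step 1 — column means:
  mean(X) = (5 + 5 + 6 + 7 + 2) / 5 = 25/5 = 5
  mean(Y) = (1 + 7 + 3 + 8 + 4) / 5 = 23/5 = 4.6
  mean(Z) = (2 + 7 + 6 + 7 + 7) / 5 = 29/5 = 5.8

Step 2 — sample covariance S[i,j] = (1/(n-1)) · Σ_k (x_{k,i} - mean_i) · (x_{k,j} - mean_j), with n-1 = 4.
  S[X,X] = ((0)·(0) + (0)·(0) + (1)·(1) + (2)·(2) + (-3)·(-3)) / 4 = 14/4 = 3.5
  S[X,Y] = ((0)·(-3.6) + (0)·(2.4) + (1)·(-1.6) + (2)·(3.4) + (-3)·(-0.6)) / 4 = 7/4 = 1.75
  S[X,Z] = ((0)·(-3.8) + (0)·(1.2) + (1)·(0.2) + (2)·(1.2) + (-3)·(1.2)) / 4 = -1/4 = -0.25
  S[Y,Y] = ((-3.6)·(-3.6) + (2.4)·(2.4) + (-1.6)·(-1.6) + (3.4)·(3.4) + (-0.6)·(-0.6)) / 4 = 33.2/4 = 8.3
  S[Y,Z] = ((-3.6)·(-3.8) + (2.4)·(1.2) + (-1.6)·(0.2) + (3.4)·(1.2) + (-0.6)·(1.2)) / 4 = 19.6/4 = 4.9
  S[Z,Z] = ((-3.8)·(-3.8) + (1.2)·(1.2) + (0.2)·(0.2) + (1.2)·(1.2) + (1.2)·(1.2)) / 4 = 18.8/4 = 4.7

S is symmetric (S[j,i] = S[i,j]). Assembling:

S = [[3.5, 1.75, -0.25],
 [1.75, 8.3, 4.9],
 [-0.25, 4.9, 4.7]]


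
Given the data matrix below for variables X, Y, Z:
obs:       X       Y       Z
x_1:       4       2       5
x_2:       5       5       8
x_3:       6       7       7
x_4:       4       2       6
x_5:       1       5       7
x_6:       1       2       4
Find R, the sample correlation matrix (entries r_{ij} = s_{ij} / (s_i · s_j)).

Step 1 — column means:
  mean(X) = (4 + 5 + 6 + 4 + 1 + 1) / 6 = 21/6 = 3.5
  mean(Y) = (2 + 5 + 7 + 2 + 5 + 2) / 6 = 23/6 = 3.8333
  mean(Z) = (5 + 8 + 7 + 6 + 7 + 4) / 6 = 37/6 = 6.1667

Step 2 — sample variances and covariances s[i,j] = (1/(n-1)) · Σ_k (x_{k,i} - mean_i) · (x_{k,j} - mean_j), with n-1 = 5:
  s[X,X] = ((0.5)·(0.5) + (1.5)·(1.5) + (2.5)·(2.5) + (0.5)·(0.5) + (-2.5)·(-2.5) + (-2.5)·(-2.5)) / 5 = 21.5/5 = 4.3
  s[X,Y] = ((0.5)·(-1.8333) + (1.5)·(1.1667) + (2.5)·(3.1667) + (0.5)·(-1.8333) + (-2.5)·(1.1667) + (-2.5)·(-1.8333)) / 5 = 9.5/5 = 1.9
  s[X,Z] = ((0.5)·(-1.1667) + (1.5)·(1.8333) + (2.5)·(0.8333) + (0.5)·(-0.1667) + (-2.5)·(0.8333) + (-2.5)·(-2.1667)) / 5 = 7.5/5 = 1.5
  s[Y,Y] = ((-1.8333)·(-1.8333) + (1.1667)·(1.1667) + (3.1667)·(3.1667) + (-1.8333)·(-1.8333) + (1.1667)·(1.1667) + (-1.8333)·(-1.8333)) / 5 = 22.8333/5 = 4.5667
  s[Y,Z] = ((-1.8333)·(-1.1667) + (1.1667)·(1.8333) + (3.1667)·(0.8333) + (-1.8333)·(-0.1667) + (1.1667)·(0.8333) + (-1.8333)·(-2.1667)) / 5 = 12.1667/5 = 2.4333
  s[Z,Z] = ((-1.1667)·(-1.1667) + (1.8333)·(1.8333) + (0.8333)·(0.8333) + (-0.1667)·(-0.1667) + (0.8333)·(0.8333) + (-2.1667)·(-2.1667)) / 5 = 10.8333/5 = 2.1667
  Sample standard deviations s_i = √(s[i,i]):
  s(X) = √(4.3) = 2.0736
  s(Y) = √(4.5667) = 2.137
  s(Z) = √(2.1667) = 1.472

Step 3 — r_{ij} = s_{ij} / (s_i · s_j):
  r[X,X] = 1 (diagonal).
  r[X,Y] = 1.9 / (2.0736 · 2.137) = 1.9 / 4.4313 = 0.4288
  r[X,Z] = 1.5 / (2.0736 · 1.472) = 1.5 / 3.0523 = 0.4914
  r[Y,Y] = 1 (diagonal).
  r[Y,Z] = 2.4333 / (2.137 · 1.472) = 2.4333 / 3.1455 = 0.7736
  r[Z,Z] = 1 (diagonal).

R is symmetric with unit diagonal. Assembling:

R = [[1, 0.4288, 0.4914],
 [0.4288, 1, 0.7736],
 [0.4914, 0.7736, 1]]


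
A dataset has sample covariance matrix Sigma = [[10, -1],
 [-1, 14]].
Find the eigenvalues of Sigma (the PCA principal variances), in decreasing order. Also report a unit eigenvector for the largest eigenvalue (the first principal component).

Step 1 — characteristic polynomial of 2×2 Sigma:
  det(Sigma - λI) = λ² - trace · λ + det = 0.
  trace = 10 + 14 = 24, det = 10·14 - (-1)² = 139.
Step 2 — discriminant:
  Δ = trace² - 4·det = 576 - 556 = 20.
Step 3 — eigenvalues:
  λ = (trace ± √Δ)/2 = (24 ± 4.4721)/2,
  λ_1 = 14.2361,  λ_2 = 9.7639.

Step 4 — unit eigenvector for λ_1: solve (Sigma - λ_1 I)v = 0. First row:
  (10 - 14.2361)·v_x + (-1)·v_y = 0, i.e. (-4.2361)·v_x + (-1)·v_y = 0,
  so v ∝ (b, λ_1 - a) = (-1, 4.2361); multiply by -1 so the first entry is positive: u = (1, -4.2361).
  ||u|| = √((1)² + (-4.2361)²) = √(18.9443) ≈ 4.3525,
  v_1 = u/||u|| ≈ (0.2298, -0.9732) (||v_1|| = 1).

λ_1 = 14.2361,  λ_2 = 9.7639;  v_1 ≈ (0.2298, -0.9732)


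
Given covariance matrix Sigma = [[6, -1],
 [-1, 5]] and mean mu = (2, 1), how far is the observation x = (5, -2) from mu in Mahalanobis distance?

Step 1 — centre the observation: (x - mu) = (3, -3).

Step 2 — invert Sigma. det(Sigma) = 6·5 - (-1)² = 29.
  Sigma^{-1} = (1/det) · [[d, -b], [-b, a]] = [[0.1724, 0.0345],
 [0.0345, 0.2069]].

Step 3 — form the quadratic (x - mu)^T · Sigma^{-1} · (x - mu):
  Sigma^{-1} · (x - mu) = (0.4138, -0.5172).
  (x - mu)^T · [Sigma^{-1} · (x - mu)] = (3)·(0.4138) + (-3)·(-0.5172) = 2.7931.

Step 4 — take square root: d = √(2.7931) ≈ 1.6713.

d(x, mu) = √(2.7931) ≈ 1.6713


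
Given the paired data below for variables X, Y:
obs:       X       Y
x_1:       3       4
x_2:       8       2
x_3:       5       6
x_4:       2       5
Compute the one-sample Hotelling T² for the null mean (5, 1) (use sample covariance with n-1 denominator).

Step 1 — sample mean vector:
  mean(X) = (3 + 8 + 5 + 2) / 4 = 18/4 = 4.5
  mean(Y) = (4 + 2 + 6 + 5) / 4 = 17/4 = 4.25
  x̄ = (4.5, 4.25),  deviation x̄ - mu_0 = (4.5, 4.25) - (5, 1) = (-0.5, 3.25).

Step 2 — sample covariance matrix, S[i,j] = (1/(n-1)) · Σ_k (x_{k,i} - mean_i) · (x_{k,j} - mean_j), divisor n-1 = 3:
  S[X,X] = ((-1.5)·(-1.5) + (3.5)·(3.5) + (0.5)·(0.5) + (-2.5)·(-2.5)) / 3 = 21/3 = 7
  S[X,Y] = ((-1.5)·(-0.25) + (3.5)·(-2.25) + (0.5)·(1.75) + (-2.5)·(0.75)) / 3 = -8.5/3 = -2.8333
  S[Y,Y] = ((-0.25)·(-0.25) + (-2.25)·(-2.25) + (1.75)·(1.75) + (0.75)·(0.75)) / 3 = 8.75/3 = 2.9167
  S = [[7, -2.8333],
 [-2.8333, 2.9167]].

Step 3 — invert S. det(S) = 7·2.9167 - (-2.8333)² = 12.3889.
  S^{-1} = (1/det) · [[d, -b], [-b, a]] = [[0.2354, 0.2287],
 [0.2287, 0.565]].

Step 4 — quadratic form (x̄ - mu_0)^T · S^{-1} · (x̄ - mu_0):
  S^{-1} · (x̄ - mu_0) = (0.6256, 1.722),
  (x̄ - mu_0)^T · [...] = (-0.5)·(0.6256) + (3.25)·(1.722) = 5.2836.

Step 5 — scale by n: T² = 4 · 5.2836 = 21.1345.

T² ≈ 21.1345


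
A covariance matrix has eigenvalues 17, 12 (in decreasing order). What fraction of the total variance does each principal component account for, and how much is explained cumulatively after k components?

Step 1 — total variance = trace(Sigma) = Σ λ_i = 17 + 12 = 29.

Step 2 — fraction explained by component i = λ_i / Σ λ:
  PC1: 17/29 = 0.5862
  PC2: 12/29 = 0.4138

Step 3 — cumulative fraction after k components = (λ_1 + ... + λ_k) / Σ λ:
  k = 1: 17/29 = 0.5862
  k = 2: (17 + 12)/29 = 29/29 = 1

Summary (fraction, with percent):

explained: PC1 0.5862 (58.62%), PC2 0.4138 (41.38%);  cumulative: 0.5862, 1


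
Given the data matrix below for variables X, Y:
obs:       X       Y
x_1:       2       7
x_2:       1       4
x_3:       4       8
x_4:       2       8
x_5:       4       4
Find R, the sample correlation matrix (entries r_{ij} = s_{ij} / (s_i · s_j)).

Step 1 — column means:
  mean(X) = (2 + 1 + 4 + 2 + 4) / 5 = 13/5 = 2.6
  mean(Y) = (7 + 4 + 8 + 8 + 4) / 5 = 31/5 = 6.2

Step 2 — sample variances and covariances s[i,j] = (1/(n-1)) · Σ_k (x_{k,i} - mean_i) · (x_{k,j} - mean_j), with n-1 = 4:
  s[X,X] = ((-0.6)·(-0.6) + (-1.6)·(-1.6) + (1.4)·(1.4) + (-0.6)·(-0.6) + (1.4)·(1.4)) / 4 = 7.2/4 = 1.8
  s[X,Y] = ((-0.6)·(0.8) + (-1.6)·(-2.2) + (1.4)·(1.8) + (-0.6)·(1.8) + (1.4)·(-2.2)) / 4 = 1.4/4 = 0.35
  s[Y,Y] = ((0.8)·(0.8) + (-2.2)·(-2.2) + (1.8)·(1.8) + (1.8)·(1.8) + (-2.2)·(-2.2)) / 4 = 16.8/4 = 4.2
  Sample standard deviations s_i = √(s[i,i]):
  s(X) = √(1.8) = 1.3416
  s(Y) = √(4.2) = 2.0494

Step 3 — r_{ij} = s_{ij} / (s_i · s_j):
  r[X,X] = 1 (diagonal).
  r[X,Y] = 0.35 / (1.3416 · 2.0494) = 0.35 / 2.7495 = 0.1273
  r[Y,Y] = 1 (diagonal).

R is symmetric with unit diagonal. Assembling:

R = [[1, 0.1273],
 [0.1273, 1]]


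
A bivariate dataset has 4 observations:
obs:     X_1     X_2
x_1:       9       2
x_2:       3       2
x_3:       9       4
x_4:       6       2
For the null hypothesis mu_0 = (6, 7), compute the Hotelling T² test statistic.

Step 1 — sample mean vector:
  mean(X_1) = (9 + 3 + 9 + 6) / 4 = 27/4 = 6.75
  mean(X_2) = (2 + 2 + 4 + 2) / 4 = 10/4 = 2.5
  x̄ = (6.75, 2.5),  deviation x̄ - mu_0 = (6.75, 2.5) - (6, 7) = (0.75, -4.5).

Step 2 — sample covariance matrix, S[i,j] = (1/(n-1)) · Σ_k (x_{k,i} - mean_i) · (x_{k,j} - mean_j), divisor n-1 = 3:
  S[X_1,X_1] = ((2.25)·(2.25) + (-3.75)·(-3.75) + (2.25)·(2.25) + (-0.75)·(-0.75)) / 3 = 24.75/3 = 8.25
  S[X_1,X_2] = ((2.25)·(-0.5) + (-3.75)·(-0.5) + (2.25)·(1.5) + (-0.75)·(-0.5)) / 3 = 4.5/3 = 1.5
  S[X_2,X_2] = ((-0.5)·(-0.5) + (-0.5)·(-0.5) + (1.5)·(1.5) + (-0.5)·(-0.5)) / 3 = 3/3 = 1
  S = [[8.25, 1.5],
 [1.5, 1]].

Step 3 — invert S. det(S) = 8.25·1 - (1.5)² = 6.
  S^{-1} = (1/det) · [[d, -b], [-b, a]] = [[0.1667, -0.25],
 [-0.25, 1.375]].

Step 4 — quadratic form (x̄ - mu_0)^T · S^{-1} · (x̄ - mu_0):
  S^{-1} · (x̄ - mu_0) = (1.25, -6.375),
  (x̄ - mu_0)^T · [...] = (0.75)·(1.25) + (-4.5)·(-6.375) = 29.625.

Step 5 — scale by n: T² = 4 · 29.625 = 118.5.

T² ≈ 118.5
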